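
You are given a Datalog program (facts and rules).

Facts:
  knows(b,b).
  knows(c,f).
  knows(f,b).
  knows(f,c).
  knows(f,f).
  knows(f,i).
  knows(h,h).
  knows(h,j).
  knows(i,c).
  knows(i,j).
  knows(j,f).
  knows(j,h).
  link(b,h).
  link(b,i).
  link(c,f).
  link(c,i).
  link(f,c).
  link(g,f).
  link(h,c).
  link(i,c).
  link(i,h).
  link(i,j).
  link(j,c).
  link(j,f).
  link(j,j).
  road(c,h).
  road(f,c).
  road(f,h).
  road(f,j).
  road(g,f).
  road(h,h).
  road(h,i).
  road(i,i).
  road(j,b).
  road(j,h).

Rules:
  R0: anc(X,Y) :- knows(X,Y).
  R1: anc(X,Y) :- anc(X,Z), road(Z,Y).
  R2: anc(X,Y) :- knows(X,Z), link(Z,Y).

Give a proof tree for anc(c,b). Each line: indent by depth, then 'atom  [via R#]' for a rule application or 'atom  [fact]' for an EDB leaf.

round 1: derive anc(b,b) via R0 from knows(b,b)
round 1: derive anc(c,f) via R0 from knows(c,f)
round 1: derive anc(f,b) via R0 from knows(f,b)
round 1: derive anc(f,c) via R0 from knows(f,c)
round 1: derive anc(f,f) via R0 from knows(f,f)
round 1: derive anc(f,i) via R0 from knows(f,i)
round 1: derive anc(h,h) via R0 from knows(h,h)
round 1: derive anc(h,j) via R0 from knows(h,j)
round 1: derive anc(i,c) via R0 from knows(i,c)
round 1: derive anc(i,j) via R0 from knows(i,j)
round 1: derive anc(j,f) via R0 from knows(j,f)
round 1: derive anc(j,h) via R0 from knows(j,h)
round 1: derive anc(b,h) via R2 from knows(b,b), link(b,h)
round 1: derive anc(b,i) via R2 from knows(b,b), link(b,i)
round 1: derive anc(c,c) via R2 from knows(c,f), link(f,c)
round 1: derive anc(f,h) via R2 from knows(f,b), link(b,h)
round 1: derive anc(f,j) via R2 from knows(f,i), link(i,j)
round 1: derive anc(h,c) via R2 from knows(h,h), link(h,c)
round 1: derive anc(h,f) via R2 from knows(h,j), link(j,f)
round 1: derive anc(i,f) via R2 from knows(i,c), link(c,f)
round 1: derive anc(i,i) via R2 from knows(i,c), link(c,i)
round 1: derive anc(j,c) via R2 from knows(j,f), link(f,c)
round 2: derive anc(c,h) via R1 from anc(c,c), road(c,h)
round 2: derive anc(c,j) via R1 from anc(c,f), road(f,j)
round 2: derive anc(h,b) via R1 from anc(h,j), road(j,b)
round 2: derive anc(h,i) via R1 from anc(h,h), road(h,i)
round 2: derive anc(i,b) via R1 from anc(i,j), road(j,b)
round 2: derive anc(i,h) via R1 from anc(i,c), road(c,h)
round 2: derive anc(j,i) via R1 from anc(j,h), road(h,i)
round 2: derive anc(j,j) via R1 from anc(j,f), road(f,j)
round 3: derive anc(c,b) via R1 from anc(c,j), road(j,b)
round 3: derive anc(c,i) via R1 from anc(c,h), road(h,i)
round 3: derive anc(j,b) via R1 from anc(j,j), road(j,b)

anc(c,b)  [via R1]
  anc(c,j)  [via R1]
    anc(c,f)  [via R0]
      knows(c,f)  [fact]
    road(f,j)  [fact]
  road(j,b)  [fact]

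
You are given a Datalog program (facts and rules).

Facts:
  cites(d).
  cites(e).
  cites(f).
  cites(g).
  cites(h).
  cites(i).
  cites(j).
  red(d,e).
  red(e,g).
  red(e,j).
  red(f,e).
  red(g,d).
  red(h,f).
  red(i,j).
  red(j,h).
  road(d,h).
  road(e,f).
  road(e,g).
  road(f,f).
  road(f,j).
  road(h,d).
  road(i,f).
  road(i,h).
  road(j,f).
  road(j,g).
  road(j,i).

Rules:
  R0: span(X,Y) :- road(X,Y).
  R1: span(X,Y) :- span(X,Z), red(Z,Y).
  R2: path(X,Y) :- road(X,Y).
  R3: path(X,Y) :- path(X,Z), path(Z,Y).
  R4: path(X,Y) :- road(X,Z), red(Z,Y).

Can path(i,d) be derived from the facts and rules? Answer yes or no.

round 1: derive path(d,h) via R2 from road(d,h)
round 1: derive path(e,f) via R2 from road(e,f)
round 1: derive path(e,g) via R2 from road(e,g)
round 1: derive path(f,f) via R2 from road(f,f)
round 1: derive path(f,j) via R2 from road(f,j)
round 1: derive path(h,d) via R2 from road(h,d)
round 1: derive path(i,f) via R2 from road(i,f)
round 1: derive path(i,h) via R2 from road(i,h)
round 1: derive path(j,f) via R2 from road(j,f)
round 1: derive path(j,g) via R2 from road(j,g)
round 1: derive path(j,i) via R2 from road(j,i)
round 1: derive path(d,f) via R4 from road(d,h), red(h,f)
round 1: derive path(e,d) via R4 from road(e,g), red(g,d)
round 1: derive path(e,e) via R4 from road(e,f), red(f,e)
round 1: derive path(f,e) via R4 from road(f,f), red(f,e)
round 1: derive path(f,h) via R4 from road(f,j), red(j,h)
round 1: derive path(h,e) via R4 from road(h,d), red(d,e)
round 1: derive path(i,e) via R4 from road(i,f), red(f,e)
round 1: derive path(j,d) via R4 from road(j,g), red(g,d)
round 1: derive path(j,e) via R4 from road(j,f), red(f,e)
round 1: derive path(j,j) via R4 from road(j,i), red(i,j)
round 2: derive path(d,d) via R3 from path(d,h), path(h,d)
round 2: derive path(d,e) via R3 from path(d,f), path(f,e)
round 2: derive path(d,j) via R3 from path(d,f), path(f,j)
round 2: derive path(e,h) via R3 from path(e,d), path(d,h)
round 2: derive path(e,j) via R3 from path(e,f), path(f,j)
round 2: derive path(f,d) via R3 from path(f,e), path(e,d)
round 2: derive path(f,g) via R3 from path(f,e), path(e,g)
round 2: derive path(f,i) via R3 from path(f,j), path(j,i)
round 2: derive path(h,f) via R3 from path(h,d), path(d,f)
round 2: derive path(h,g) via R3 from path(h,e), path(e,g)
round 2: derive path(h,h) via R3 from path(h,d), path(d,h)
round 2: derive path(i,d) via R3 from path(i,e), path(e,d)
round 2: derive path(i,g) via R3 from path(i,e), path(e,g)
round 2: derive path(i,j) via R3 from path(i,f), path(f,j)
round 2: derive path(j,h) via R3 from path(j,d), path(d,h)
round 3: derive path(d,g) via R3 from path(d,e), path(e,g)
round 3: derive path(d,i) via R3 from path(d,f), path(f,i)
round 3: derive path(e,i) via R3 from path(e,f), path(f,i)
round 3: derive path(h,i) via R3 from path(h,f), path(f,i)
round 3: derive path(h,j) via R3 from path(h,d), path(d,j)
round 3: derive path(i,i) via R3 from path(i,f), path(f,i)

yes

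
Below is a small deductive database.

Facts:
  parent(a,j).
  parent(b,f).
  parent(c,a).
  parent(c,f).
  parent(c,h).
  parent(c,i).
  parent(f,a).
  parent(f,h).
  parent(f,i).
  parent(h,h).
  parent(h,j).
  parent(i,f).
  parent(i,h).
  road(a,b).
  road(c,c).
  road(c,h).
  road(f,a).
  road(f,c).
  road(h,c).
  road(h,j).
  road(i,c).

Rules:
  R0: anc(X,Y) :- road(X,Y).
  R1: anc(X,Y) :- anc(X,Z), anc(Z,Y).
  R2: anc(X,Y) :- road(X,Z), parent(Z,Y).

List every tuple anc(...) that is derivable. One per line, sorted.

round 1: derive anc(a,b) via R0 from road(a,b)
round 1: derive anc(c,c) via R0 from road(c,c)
round 1: derive anc(c,h) via R0 from road(c,h)
round 1: derive anc(f,a) via R0 from road(f,a)
round 1: derive anc(f,c) via R0 from road(f,c)
round 1: derive anc(h,c) via R0 from road(h,c)
round 1: derive anc(h,j) via R0 from road(h,j)
round 1: derive anc(i,c) via R0 from road(i,c)
round 1: derive anc(a,f) via R2 from road(a,b), parent(b,f)
round 1: derive anc(c,a) via R2 from road(c,c), parent(c,a)
round 1: derive anc(c,f) via R2 from road(c,c), parent(c,f)
round 1: derive anc(c,i) via R2 from road(c,c), parent(c,i)
round 1: derive anc(c,j) via R2 from road(c,h), parent(h,j)
round 1: derive anc(f,f) via R2 from road(f,c), parent(c,f)
round 1: derive anc(f,h) via R2 from road(f,c), parent(c,h)
round 1: derive anc(f,i) via R2 from road(f,c), parent(c,i)
round 1: derive anc(f,j) via R2 from road(f,a), parent(a,j)
round 1: derive anc(h,a) via R2 from road(h,c), parent(c,a)
round 1: derive anc(h,f) via R2 from road(h,c), parent(c,f)
round 1: derive anc(h,h) via R2 from road(h,c), parent(c,h)
round 1: derive anc(h,i) via R2 from road(h,c), parent(c,i)
round 1: derive anc(i,a) via R2 from road(i,c), parent(c,a)
round 1: derive anc(i,f) via R2 from road(i,c), parent(c,f)
round 1: derive anc(i,h) via R2 from road(i,c), parent(c,h)
round 1: derive anc(i,i) via R2 from road(i,c), parent(c,i)
round 2: derive anc(a,a) via R1 from anc(a,f), anc(f,a)
round 2: derive anc(a,c) via R1 from anc(a,f), anc(f,c)
round 2: derive anc(a,h) via R1 from anc(a,f), anc(f,h)
round 2: derive anc(a,i) via R1 from anc(a,f), anc(f,i)
round 2: derive anc(a,j) via R1 from anc(a,f), anc(f,j)
round 2: derive anc(c,b) via R1 from anc(c,a), anc(a,b)
round 2: derive anc(f,b) via R1 from anc(f,a), anc(a,b)
round 2: derive anc(h,b) via R1 from anc(h,a), anc(a,b)
round 2: derive anc(i,b) via R1 from anc(i,a), anc(a,b)
round 2: derive anc(i,j) via R1 from anc(i,c), anc(c,j)

anc(a,a)
anc(a,b)
anc(a,c)
anc(a,f)
anc(a,h)
anc(a,i)
anc(a,j)
anc(c,a)
anc(c,b)
anc(c,c)
anc(c,f)
anc(c,h)
anc(c,i)
anc(c,j)
anc(f,a)
anc(f,b)
anc(f,c)
anc(f,f)
anc(f,h)
anc(f,i)
anc(f,j)
anc(h,a)
anc(h,b)
anc(h,c)
anc(h,f)
anc(h,h)
anc(h,i)
anc(h,j)
anc(i,a)
anc(i,b)
anc(i,c)
anc(i,f)
anc(i,h)
anc(i,i)
anc(i,j)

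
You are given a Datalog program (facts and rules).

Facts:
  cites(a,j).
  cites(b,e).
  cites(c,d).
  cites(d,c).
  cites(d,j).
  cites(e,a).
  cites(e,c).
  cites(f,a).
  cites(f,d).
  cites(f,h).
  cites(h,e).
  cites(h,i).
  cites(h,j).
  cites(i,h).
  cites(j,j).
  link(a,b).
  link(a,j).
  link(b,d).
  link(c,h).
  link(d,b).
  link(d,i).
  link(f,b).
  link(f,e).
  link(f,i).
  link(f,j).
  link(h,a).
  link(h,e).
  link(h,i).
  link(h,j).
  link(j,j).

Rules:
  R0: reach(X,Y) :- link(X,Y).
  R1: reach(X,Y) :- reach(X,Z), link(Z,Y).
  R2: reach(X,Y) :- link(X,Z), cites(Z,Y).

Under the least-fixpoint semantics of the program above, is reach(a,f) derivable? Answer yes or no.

no

round 1: derive reach(a,b) via R0 from link(a,b)
round 1: derive reach(a,j) via R0 from link(a,j)
round 1: derive reach(b,d) via R0 from link(b,d)
round 1: derive reach(c,h) via R0 from link(c,h)
round 1: derive reach(d,b) via R0 from link(d,b)
round 1: derive reach(d,i) via R0 from link(d,i)
round 1: derive reach(f,b) via R0 from link(f,b)
round 1: derive reach(f,e) via R0 from link(f,e)
round 1: derive reach(f,i) via R0 from link(f,i)
round 1: derive reach(f,j) via R0 from link(f,j)
round 1: derive reach(h,a) via R0 from link(h,a)
round 1: derive reach(h,e) via R0 from link(h,e)
round 1: derive reach(h,i) via R0 from link(h,i)
round 1: derive reach(h,j) via R0 from link(h,j)
round 1: derive reach(j,j) via R0 from link(j,j)
round 1: derive reach(a,e) via R2 from link(a,b), cites(b,e)
round 1: derive reach(b,c) via R2 from link(b,d), cites(d,c)
round 1: derive reach(b,j) via R2 from link(b,d), cites(d,j)
round 1: derive reach(c,e) via R2 from link(c,h), cites(h,e)
round 1: derive reach(c,i) via R2 from link(c,h), cites(h,i)
round 1: derive reach(c,j) via R2 from link(c,h), cites(h,j)
round 1: derive reach(d,e) via R2 from link(d,b), cites(b,e)
round 1: derive reach(d,h) via R2 from link(d,i), cites(i,h)
round 1: derive reach(f,a) via R2 from link(f,e), cites(e,a)
round 1: derive reach(f,c) via R2 from link(f,e), cites(e,c)
round 1: derive reach(f,h) via R2 from link(f,i), cites(i,h)
round 1: derive reach(h,c) via R2 from link(h,e), cites(e,c)
round 1: derive reach(h,h) via R2 from link(h,i), cites(i,h)
round 2: derive reach(a,d) via R1 from reach(a,b), link(b,d)
round 2: derive reach(b,b) via R1 from reach(b,d), link(d,b)
round 2: derive reach(b,h) via R1 from reach(b,c), link(c,h)
round 2: derive reach(b,i) via R1 from reach(b,d), link(d,i)
round 2: derive reach(c,a) via R1 from reach(c,h), link(h,a)
round 2: derive reach(d,a) via R1 from reach(d,h), link(h,a)
round 2: derive reach(d,d) via R1 from reach(d,b), link(b,d)
round 2: derive reach(d,j) via R1 from reach(d,h), link(h,j)
round 2: derive reach(f,d) via R1 from reach(f,b), link(b,d)
round 2: derive reach(h,b) via R1 from reach(h,a), link(a,b)
round 3: derive reach(a,i) via R1 from reach(a,d), link(d,i)
round 3: derive reach(b,a) via R1 from reach(b,h), link(h,a)
round 3: derive reach(b,e) via R1 from reach(b,h), link(h,e)
round 3: derive reach(c,b) via R1 from reach(c,a), link(a,b)
round 3: derive reach(h,d) via R1 from reach(h,b), link(b,d)
round 4: derive reach(c,d) via R1 from reach(c,b), link(b,d)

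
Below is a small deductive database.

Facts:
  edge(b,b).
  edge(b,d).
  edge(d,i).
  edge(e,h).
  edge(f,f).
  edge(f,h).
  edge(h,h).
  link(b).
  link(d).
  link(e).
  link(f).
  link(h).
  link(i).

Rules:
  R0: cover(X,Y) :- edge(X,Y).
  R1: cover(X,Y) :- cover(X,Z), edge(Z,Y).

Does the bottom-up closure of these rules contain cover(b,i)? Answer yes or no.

yes

round 1: derive cover(b,b) via R0 from edge(b,b)
round 1: derive cover(b,d) via R0 from edge(b,d)
round 1: derive cover(d,i) via R0 from edge(d,i)
round 1: derive cover(e,h) via R0 from edge(e,h)
round 1: derive cover(f,f) via R0 from edge(f,f)
round 1: derive cover(f,h) via R0 from edge(f,h)
round 1: derive cover(h,h) via R0 from edge(h,h)
round 2: derive cover(b,i) via R1 from cover(b,d), edge(d,i)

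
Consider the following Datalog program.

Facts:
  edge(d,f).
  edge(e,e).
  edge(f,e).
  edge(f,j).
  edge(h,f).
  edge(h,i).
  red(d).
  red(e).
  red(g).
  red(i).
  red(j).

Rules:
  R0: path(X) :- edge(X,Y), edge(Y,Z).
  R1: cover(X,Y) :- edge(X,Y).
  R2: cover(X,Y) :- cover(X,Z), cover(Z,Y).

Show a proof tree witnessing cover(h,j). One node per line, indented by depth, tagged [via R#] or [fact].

cover(h,j)  [via R2]
  cover(h,f)  [via R1]
    edge(h,f)  [fact]
  cover(f,j)  [via R1]
    edge(f,j)  [fact]

round 1: derive cover(d,f) via R1 from edge(d,f)
round 1: derive cover(e,e) via R1 from edge(e,e)
round 1: derive cover(f,e) via R1 from edge(f,e)
round 1: derive cover(f,j) via R1 from edge(f,j)
round 1: derive cover(h,f) via R1 from edge(h,f)
round 1: derive cover(h,i) via R1 from edge(h,i)
round 2: derive cover(d,e) via R2 from cover(d,f), cover(f,e)
round 2: derive cover(d,j) via R2 from cover(d,f), cover(f,j)
round 2: derive cover(h,e) via R2 from cover(h,f), cover(f,e)
round 2: derive cover(h,j) via R2 from cover(h,f), cover(f,j)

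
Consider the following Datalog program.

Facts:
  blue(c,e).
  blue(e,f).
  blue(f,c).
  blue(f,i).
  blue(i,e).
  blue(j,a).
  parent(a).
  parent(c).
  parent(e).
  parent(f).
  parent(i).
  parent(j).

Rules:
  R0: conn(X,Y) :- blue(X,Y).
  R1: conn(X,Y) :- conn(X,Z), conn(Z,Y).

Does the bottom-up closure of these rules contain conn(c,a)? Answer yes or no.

no

round 1: derive conn(c,e) via R0 from blue(c,e)
round 1: derive conn(e,f) via R0 from blue(e,f)
round 1: derive conn(f,c) via R0 from blue(f,c)
round 1: derive conn(f,i) via R0 from blue(f,i)
round 1: derive conn(i,e) via R0 from blue(i,e)
round 1: derive conn(j,a) via R0 from blue(j,a)
round 2: derive conn(c,f) via R1 from conn(c,e), conn(e,f)
round 2: derive conn(e,c) via R1 from conn(e,f), conn(f,c)
round 2: derive conn(e,i) via R1 from conn(e,f), conn(f,i)
round 2: derive conn(f,e) via R1 from conn(f,c), conn(c,e)
round 2: derive conn(i,f) via R1 from conn(i,e), conn(e,f)
round 3: derive conn(c,c) via R1 from conn(c,e), conn(e,c)
round 3: derive conn(c,i) via R1 from conn(c,e), conn(e,i)
round 3: derive conn(e,e) via R1 from conn(e,c), conn(c,e)
round 3: derive conn(f,f) via R1 from conn(f,c), conn(c,f)
round 3: derive conn(i,c) via R1 from conn(i,e), conn(e,c)
round 3: derive conn(i,i) via R1 from conn(i,e), conn(e,i)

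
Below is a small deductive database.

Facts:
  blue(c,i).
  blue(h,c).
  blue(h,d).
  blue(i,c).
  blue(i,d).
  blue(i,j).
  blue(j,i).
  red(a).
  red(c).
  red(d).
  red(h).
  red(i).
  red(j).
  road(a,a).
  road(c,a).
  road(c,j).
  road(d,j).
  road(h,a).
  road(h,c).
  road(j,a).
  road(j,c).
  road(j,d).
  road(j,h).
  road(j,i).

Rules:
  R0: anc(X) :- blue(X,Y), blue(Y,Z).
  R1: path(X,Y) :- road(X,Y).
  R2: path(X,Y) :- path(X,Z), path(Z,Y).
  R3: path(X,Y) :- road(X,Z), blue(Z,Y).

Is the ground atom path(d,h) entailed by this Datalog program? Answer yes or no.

yes

round 1: derive path(a,a) via R1 from road(a,a)
round 1: derive path(c,a) via R1 from road(c,a)
round 1: derive path(c,j) via R1 from road(c,j)
round 1: derive path(d,j) via R1 from road(d,j)
round 1: derive path(h,a) via R1 from road(h,a)
round 1: derive path(h,c) via R1 from road(h,c)
round 1: derive path(j,a) via R1 from road(j,a)
round 1: derive path(j,c) via R1 from road(j,c)
round 1: derive path(j,d) via R1 from road(j,d)
round 1: derive path(j,h) via R1 from road(j,h)
round 1: derive path(j,i) via R1 from road(j,i)
round 1: derive path(c,i) via R3 from road(c,j), blue(j,i)
round 1: derive path(d,i) via R3 from road(d,j), blue(j,i)
round 1: derive path(h,i) via R3 from road(h,c), blue(c,i)
round 1: derive path(j,j) via R3 from road(j,i), blue(i,j)
round 2: derive path(c,c) via R2 from path(c,j), path(j,c)
round 2: derive path(c,d) via R2 from path(c,j), path(j,d)
round 2: derive path(c,h) via R2 from path(c,j), path(j,h)
round 2: derive path(d,a) via R2 from path(d,j), path(j,a)
round 2: derive path(d,c) via R2 from path(d,j), path(j,c)
round 2: derive path(d,d) via R2 from path(d,j), path(j,d)
round 2: derive path(d,h) via R2 from path(d,j), path(j,h)
round 2: derive path(h,j) via R2 from path(h,c), path(c,j)
round 3: derive path(h,d) via R2 from path(h,c), path(c,d)
round 3: derive path(h,h) via R2 from path(h,c), path(c,h)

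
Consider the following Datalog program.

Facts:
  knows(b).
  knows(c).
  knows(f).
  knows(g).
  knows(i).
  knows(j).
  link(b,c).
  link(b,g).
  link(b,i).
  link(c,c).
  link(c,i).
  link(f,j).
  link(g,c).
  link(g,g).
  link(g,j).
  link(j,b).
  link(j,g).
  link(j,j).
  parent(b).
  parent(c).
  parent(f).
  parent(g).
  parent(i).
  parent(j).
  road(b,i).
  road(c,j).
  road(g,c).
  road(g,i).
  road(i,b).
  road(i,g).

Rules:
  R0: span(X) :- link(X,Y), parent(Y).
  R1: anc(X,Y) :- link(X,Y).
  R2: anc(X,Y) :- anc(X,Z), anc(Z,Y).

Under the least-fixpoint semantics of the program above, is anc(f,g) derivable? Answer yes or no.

round 1: derive anc(b,c) via R1 from link(b,c)
round 1: derive anc(b,g) via R1 from link(b,g)
round 1: derive anc(b,i) via R1 from link(b,i)
round 1: derive anc(c,c) via R1 from link(c,c)
round 1: derive anc(c,i) via R1 from link(c,i)
round 1: derive anc(f,j) via R1 from link(f,j)
round 1: derive anc(g,c) via R1 from link(g,c)
round 1: derive anc(g,g) via R1 from link(g,g)
round 1: derive anc(g,j) via R1 from link(g,j)
round 1: derive anc(j,b) via R1 from link(j,b)
round 1: derive anc(j,g) via R1 from link(j,g)
round 1: derive anc(j,j) via R1 from link(j,j)
round 2: derive anc(b,j) via R2 from anc(b,g), anc(g,j)
round 2: derive anc(f,b) via R2 from anc(f,j), anc(j,b)
round 2: derive anc(f,g) via R2 from anc(f,j), anc(j,g)
round 2: derive anc(g,b) via R2 from anc(g,j), anc(j,b)
round 2: derive anc(g,i) via R2 from anc(g,c), anc(c,i)
round 2: derive anc(j,c) via R2 from anc(j,b), anc(b,c)
round 2: derive anc(j,i) via R2 from anc(j,b), anc(b,i)
round 3: derive anc(b,b) via R2 from anc(b,g), anc(g,b)
round 3: derive anc(f,c) via R2 from anc(f,b), anc(b,c)
round 3: derive anc(f,i) via R2 from anc(f,b), anc(b,i)

yes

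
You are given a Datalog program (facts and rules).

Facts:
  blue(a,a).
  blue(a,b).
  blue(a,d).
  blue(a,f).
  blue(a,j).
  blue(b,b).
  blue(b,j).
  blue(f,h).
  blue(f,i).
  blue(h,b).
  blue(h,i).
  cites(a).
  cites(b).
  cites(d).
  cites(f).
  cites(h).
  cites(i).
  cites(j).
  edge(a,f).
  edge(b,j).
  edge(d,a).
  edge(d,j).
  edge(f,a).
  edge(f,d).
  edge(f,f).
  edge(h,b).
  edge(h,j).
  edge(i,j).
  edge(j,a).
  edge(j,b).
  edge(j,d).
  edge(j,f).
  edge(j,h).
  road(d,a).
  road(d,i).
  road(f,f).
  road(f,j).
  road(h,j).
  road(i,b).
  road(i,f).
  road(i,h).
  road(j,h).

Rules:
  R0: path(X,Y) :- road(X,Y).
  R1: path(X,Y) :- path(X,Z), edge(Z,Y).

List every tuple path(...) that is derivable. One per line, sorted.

path(d,a)
path(d,b)
path(d,d)
path(d,f)
path(d,h)
path(d,i)
path(d,j)
path(f,a)
path(f,b)
path(f,d)
path(f,f)
path(f,h)
path(f,j)
path(h,a)
path(h,b)
path(h,d)
path(h,f)
path(h,h)
path(h,j)
path(i,a)
path(i,b)
path(i,d)
path(i,f)
path(i,h)
path(i,j)
path(j,a)
path(j,b)
path(j,d)
path(j,f)
path(j,h)
path(j,j)

round 1: derive path(d,a) via R0 from road(d,a)
round 1: derive path(d,i) via R0 from road(d,i)
round 1: derive path(f,f) via R0 from road(f,f)
round 1: derive path(f,j) via R0 from road(f,j)
round 1: derive path(h,j) via R0 from road(h,j)
round 1: derive path(i,b) via R0 from road(i,b)
round 1: derive path(i,f) via R0 from road(i,f)
round 1: derive path(i,h) via R0 from road(i,h)
round 1: derive path(j,h) via R0 from road(j,h)
round 2: derive path(d,f) via R1 from path(d,a), edge(a,f)
round 2: derive path(d,j) via R1 from path(d,i), edge(i,j)
round 2: derive path(f,a) via R1 from path(f,f), edge(f,a)
round 2: derive path(f,b) via R1 from path(f,j), edge(j,b)
round 2: derive path(f,d) via R1 from path(f,f), edge(f,d)
round 2: derive path(f,h) via R1 from path(f,j), edge(j,h)
round 2: derive path(h,a) via R1 from path(h,j), edge(j,a)
round 2: derive path(h,b) via R1 from path(h,j), edge(j,b)
round 2: derive path(h,d) via R1 from path(h,j), edge(j,d)
round 2: derive path(h,f) via R1 from path(h,j), edge(j,f)
round 2: derive path(h,h) via R1 from path(h,j), edge(j,h)
round 2: derive path(i,a) via R1 from path(i,f), edge(f,a)
round 2: derive path(i,d) via R1 from path(i,f), edge(f,d)
round 2: derive path(i,j) via R1 from path(i,b), edge(b,j)
round 2: derive path(j,b) via R1 from path(j,h), edge(h,b)
round 2: derive path(j,j) via R1 from path(j,h), edge(h,j)
round 3: derive path(d,b) via R1 from path(d,j), edge(j,b)
round 3: derive path(d,d) via R1 from path(d,f), edge(f,d)
round 3: derive path(d,h) via R1 from path(d,j), edge(j,h)
round 3: derive path(j,a) via R1 from path(j,j), edge(j,a)
round 3: derive path(j,d) via R1 from path(j,j), edge(j,d)
round 3: derive path(j,f) via R1 from path(j,j), edge(j,f)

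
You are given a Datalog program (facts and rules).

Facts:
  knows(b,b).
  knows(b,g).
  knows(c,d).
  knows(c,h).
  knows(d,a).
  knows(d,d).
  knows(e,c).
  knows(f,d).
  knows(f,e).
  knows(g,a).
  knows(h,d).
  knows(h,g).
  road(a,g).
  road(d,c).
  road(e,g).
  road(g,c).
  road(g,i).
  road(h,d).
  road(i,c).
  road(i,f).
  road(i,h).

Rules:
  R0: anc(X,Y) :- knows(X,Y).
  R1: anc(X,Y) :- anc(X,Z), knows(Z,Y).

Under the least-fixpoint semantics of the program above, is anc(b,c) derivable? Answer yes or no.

no

round 1: derive anc(b,b) via R0 from knows(b,b)
round 1: derive anc(b,g) via R0 from knows(b,g)
round 1: derive anc(c,d) via R0 from knows(c,d)
round 1: derive anc(c,h) via R0 from knows(c,h)
round 1: derive anc(d,a) via R0 from knows(d,a)
round 1: derive anc(d,d) via R0 from knows(d,d)
round 1: derive anc(e,c) via R0 from knows(e,c)
round 1: derive anc(f,d) via R0 from knows(f,d)
round 1: derive anc(f,e) via R0 from knows(f,e)
round 1: derive anc(g,a) via R0 from knows(g,a)
round 1: derive anc(h,d) via R0 from knows(h,d)
round 1: derive anc(h,g) via R0 from knows(h,g)
round 2: derive anc(b,a) via R1 from anc(b,g), knows(g,a)
round 2: derive anc(c,a) via R1 from anc(c,d), knows(d,a)
round 2: derive anc(c,g) via R1 from anc(c,h), knows(h,g)
round 2: derive anc(e,d) via R1 from anc(e,c), knows(c,d)
round 2: derive anc(e,h) via R1 from anc(e,c), knows(c,h)
round 2: derive anc(f,a) via R1 from anc(f,d), knows(d,a)
round 2: derive anc(f,c) via R1 from anc(f,e), knows(e,c)
round 2: derive anc(h,a) via R1 from anc(h,d), knows(d,a)
round 3: derive anc(e,a) via R1 from anc(e,d), knows(d,a)
round 3: derive anc(e,g) via R1 from anc(e,h), knows(h,g)
round 3: derive anc(f,h) via R1 from anc(f,c), knows(c,h)
round 4: derive anc(f,g) via R1 from anc(f,h), knows(h,g)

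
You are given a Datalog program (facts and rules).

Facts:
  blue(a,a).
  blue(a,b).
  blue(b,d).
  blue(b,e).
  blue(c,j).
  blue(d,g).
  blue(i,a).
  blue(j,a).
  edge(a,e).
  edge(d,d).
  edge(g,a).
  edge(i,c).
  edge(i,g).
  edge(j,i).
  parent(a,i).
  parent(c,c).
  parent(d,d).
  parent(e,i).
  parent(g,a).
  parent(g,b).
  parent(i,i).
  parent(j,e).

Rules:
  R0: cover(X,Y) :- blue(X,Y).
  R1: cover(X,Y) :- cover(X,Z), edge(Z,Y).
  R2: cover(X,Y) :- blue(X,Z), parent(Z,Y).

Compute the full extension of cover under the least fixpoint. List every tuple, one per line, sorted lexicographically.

round 1: derive cover(a,a) via R0 from blue(a,a)
round 1: derive cover(a,b) via R0 from blue(a,b)
round 1: derive cover(b,d) via R0 from blue(b,d)
round 1: derive cover(b,e) via R0 from blue(b,e)
round 1: derive cover(c,j) via R0 from blue(c,j)
round 1: derive cover(d,g) via R0 from blue(d,g)
round 1: derive cover(i,a) via R0 from blue(i,a)
round 1: derive cover(j,a) via R0 from blue(j,a)
round 1: derive cover(a,i) via R2 from blue(a,a), parent(a,i)
round 1: derive cover(b,i) via R2 from blue(b,e), parent(e,i)
round 1: derive cover(c,e) via R2 from blue(c,j), parent(j,e)
round 1: derive cover(d,a) via R2 from blue(d,g), parent(g,a)
round 1: derive cover(d,b) via R2 from blue(d,g), parent(g,b)
round 1: derive cover(i,i) via R2 from blue(i,a), parent(a,i)
round 1: derive cover(j,i) via R2 from blue(j,a), parent(a,i)
round 2: derive cover(a,c) via R1 from cover(a,i), edge(i,c)
round 2: derive cover(a,e) via R1 from cover(a,a), edge(a,e)
round 2: derive cover(a,g) via R1 from cover(a,i), edge(i,g)
round 2: derive cover(b,c) via R1 from cover(b,i), edge(i,c)
round 2: derive cover(b,g) via R1 from cover(b,i), edge(i,g)
round 2: derive cover(c,i) via R1 from cover(c,j), edge(j,i)
round 2: derive cover(d,e) via R1 from cover(d,a), edge(a,e)
round 2: derive cover(i,c) via R1 from cover(i,i), edge(i,c)
round 2: derive cover(i,e) via R1 from cover(i,a), edge(a,e)
round 2: derive cover(i,g) via R1 from cover(i,i), edge(i,g)
round 2: derive cover(j,c) via R1 from cover(j,i), edge(i,c)
round 2: derive cover(j,e) via R1 from cover(j,a), edge(a,e)
round 2: derive cover(j,g) via R1 from cover(j,i), edge(i,g)
round 3: derive cover(b,a) via R1 from cover(b,g), edge(g,a)
round 3: derive cover(c,c) via R1 from cover(c,i), edge(i,c)
round 3: derive cover(c,g) via R1 from cover(c,i), edge(i,g)
round 4: derive cover(c,a) via R1 from cover(c,g), edge(g,a)

cover(a,a)
cover(a,b)
cover(a,c)
cover(a,e)
cover(a,g)
cover(a,i)
cover(b,a)
cover(b,c)
cover(b,d)
cover(b,e)
cover(b,g)
cover(b,i)
cover(c,a)
cover(c,c)
cover(c,e)
cover(c,g)
cover(c,i)
cover(c,j)
cover(d,a)
cover(d,b)
cover(d,e)
cover(d,g)
cover(i,a)
cover(i,c)
cover(i,e)
cover(i,g)
cover(i,i)
cover(j,a)
cover(j,c)
cover(j,e)
cover(j,g)
cover(j,i)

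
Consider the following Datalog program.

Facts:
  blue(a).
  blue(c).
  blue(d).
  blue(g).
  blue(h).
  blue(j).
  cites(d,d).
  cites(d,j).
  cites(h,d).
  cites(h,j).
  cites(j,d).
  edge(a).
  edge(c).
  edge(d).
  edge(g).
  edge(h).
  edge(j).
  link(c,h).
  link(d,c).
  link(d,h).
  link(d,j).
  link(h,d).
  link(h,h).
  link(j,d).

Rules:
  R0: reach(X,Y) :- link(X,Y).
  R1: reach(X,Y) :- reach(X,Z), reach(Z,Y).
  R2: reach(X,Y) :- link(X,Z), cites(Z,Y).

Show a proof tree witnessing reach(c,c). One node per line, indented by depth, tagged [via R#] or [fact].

reach(c,c)  [via R1]
  reach(c,d)  [via R2]
    link(c,h)  [fact]
    cites(h,d)  [fact]
  reach(d,c)  [via R0]
    link(d,c)  [fact]

round 1: derive reach(c,h) via R0 from link(c,h)
round 1: derive reach(d,c) via R0 from link(d,c)
round 1: derive reach(d,h) via R0 from link(d,h)
round 1: derive reach(d,j) via R0 from link(d,j)
round 1: derive reach(h,d) via R0 from link(h,d)
round 1: derive reach(h,h) via R0 from link(h,h)
round 1: derive reach(j,d) via R0 from link(j,d)
round 1: derive reach(c,d) via R2 from link(c,h), cites(h,d)
round 1: derive reach(c,j) via R2 from link(c,h), cites(h,j)
round 1: derive reach(d,d) via R2 from link(d,h), cites(h,d)
round 1: derive reach(h,j) via R2 from link(h,d), cites(d,j)
round 1: derive reach(j,j) via R2 from link(j,d), cites(d,j)
round 2: derive reach(c,c) via R1 from reach(c,d), reach(d,c)
round 2: derive reach(h,c) via R1 from reach(h,d), reach(d,c)
round 2: derive reach(j,c) via R1 from reach(j,d), reach(d,c)
round 2: derive reach(j,h) via R1 from reach(j,d), reach(d,h)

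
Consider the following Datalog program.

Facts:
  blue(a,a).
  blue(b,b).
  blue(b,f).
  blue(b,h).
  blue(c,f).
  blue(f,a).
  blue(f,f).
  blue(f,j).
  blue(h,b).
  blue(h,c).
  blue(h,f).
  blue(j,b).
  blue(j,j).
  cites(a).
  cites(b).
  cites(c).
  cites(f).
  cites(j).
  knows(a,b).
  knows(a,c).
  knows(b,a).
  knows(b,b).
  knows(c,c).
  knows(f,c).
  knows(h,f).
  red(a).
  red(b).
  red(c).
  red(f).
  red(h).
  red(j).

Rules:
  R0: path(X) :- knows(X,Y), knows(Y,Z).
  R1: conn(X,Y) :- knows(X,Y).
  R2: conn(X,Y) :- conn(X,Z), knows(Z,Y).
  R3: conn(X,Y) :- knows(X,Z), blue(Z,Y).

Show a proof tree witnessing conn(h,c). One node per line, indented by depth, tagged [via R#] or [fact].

conn(h,c)  [via R2]
  conn(h,a)  [via R3]
    knows(h,f)  [fact]
    blue(f,a)  [fact]
  knows(a,c)  [fact]

round 1: derive conn(a,b) via R1 from knows(a,b)
round 1: derive conn(a,c) via R1 from knows(a,c)
round 1: derive conn(b,a) via R1 from knows(b,a)
round 1: derive conn(b,b) via R1 from knows(b,b)
round 1: derive conn(c,c) via R1 from knows(c,c)
round 1: derive conn(f,c) via R1 from knows(f,c)
round 1: derive conn(h,f) via R1 from knows(h,f)
round 1: derive conn(a,f) via R3 from knows(a,b), blue(b,f)
round 1: derive conn(a,h) via R3 from knows(a,b), blue(b,h)
round 1: derive conn(b,f) via R3 from knows(b,b), blue(b,f)
round 1: derive conn(b,h) via R3 from knows(b,b), blue(b,h)
round 1: derive conn(c,f) via R3 from knows(c,c), blue(c,f)
round 1: derive conn(f,f) via R3 from knows(f,c), blue(c,f)
round 1: derive conn(h,a) via R3 from knows(h,f), blue(f,a)
round 1: derive conn(h,j) via R3 from knows(h,f), blue(f,j)
round 2: derive conn(a,a) via R2 from conn(a,b), knows(b,a)
round 2: derive conn(b,c) via R2 from conn(b,a), knows(a,c)
round 2: derive conn(h,b) via R2 from conn(h,a), knows(a,b)
round 2: derive conn(h,c) via R2 from conn(h,a), knows(a,c)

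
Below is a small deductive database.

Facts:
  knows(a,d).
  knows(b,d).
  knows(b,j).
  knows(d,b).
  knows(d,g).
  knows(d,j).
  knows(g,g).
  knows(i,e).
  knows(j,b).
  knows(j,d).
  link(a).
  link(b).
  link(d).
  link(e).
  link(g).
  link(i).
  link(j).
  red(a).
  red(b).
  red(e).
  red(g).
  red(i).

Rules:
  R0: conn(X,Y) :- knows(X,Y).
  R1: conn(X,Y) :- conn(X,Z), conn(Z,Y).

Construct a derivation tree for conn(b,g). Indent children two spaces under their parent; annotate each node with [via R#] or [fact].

conn(b,g)  [via R1]
  conn(b,d)  [via R0]
    knows(b,d)  [fact]
  conn(d,g)  [via R0]
    knows(d,g)  [fact]

round 1: derive conn(a,d) via R0 from knows(a,d)
round 1: derive conn(b,d) via R0 from knows(b,d)
round 1: derive conn(b,j) via R0 from knows(b,j)
round 1: derive conn(d,b) via R0 from knows(d,b)
round 1: derive conn(d,g) via R0 from knows(d,g)
round 1: derive conn(d,j) via R0 from knows(d,j)
round 1: derive conn(g,g) via R0 from knows(g,g)
round 1: derive conn(i,e) via R0 from knows(i,e)
round 1: derive conn(j,b) via R0 from knows(j,b)
round 1: derive conn(j,d) via R0 from knows(j,d)
round 2: derive conn(a,b) via R1 from conn(a,d), conn(d,b)
round 2: derive conn(a,g) via R1 from conn(a,d), conn(d,g)
round 2: derive conn(a,j) via R1 from conn(a,d), conn(d,j)
round 2: derive conn(b,b) via R1 from conn(b,d), conn(d,b)
round 2: derive conn(b,g) via R1 from conn(b,d), conn(d,g)
round 2: derive conn(d,d) via R1 from conn(d,b), conn(b,d)
round 2: derive conn(j,g) via R1 from conn(j,d), conn(d,g)
round 2: derive conn(j,j) via R1 from conn(j,b), conn(b,j)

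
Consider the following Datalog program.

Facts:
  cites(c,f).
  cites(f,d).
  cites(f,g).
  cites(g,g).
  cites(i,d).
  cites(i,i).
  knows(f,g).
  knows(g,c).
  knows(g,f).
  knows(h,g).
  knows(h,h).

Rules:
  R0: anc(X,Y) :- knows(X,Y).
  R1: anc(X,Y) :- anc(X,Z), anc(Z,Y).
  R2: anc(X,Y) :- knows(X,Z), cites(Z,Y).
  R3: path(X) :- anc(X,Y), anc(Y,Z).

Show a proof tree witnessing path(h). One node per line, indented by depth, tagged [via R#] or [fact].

round 1: derive anc(f,g) via R0 from knows(f,g)
round 1: derive anc(g,c) via R0 from knows(g,c)
round 1: derive anc(g,f) via R0 from knows(g,f)
round 1: derive anc(h,g) via R0 from knows(h,g)
round 1: derive anc(h,h) via R0 from knows(h,h)
round 1: derive anc(g,d) via R2 from knows(g,f), cites(f,d)
round 1: derive anc(g,g) via R2 from knows(g,f), cites(f,g)
round 2: derive anc(f,c) via R1 from anc(f,g), anc(g,c)
round 2: derive anc(f,d) via R1 from anc(f,g), anc(g,d)
round 2: derive anc(f,f) via R1 from anc(f,g), anc(g,f)
round 2: derive anc(h,c) via R1 from anc(h,g), anc(g,c)
round 2: derive anc(h,d) via R1 from anc(h,g), anc(g,d)
round 2: derive anc(h,f) via R1 from anc(h,g), anc(g,f)
round 2: derive path(f) via R3 from anc(f,g), anc(g,c)
round 2: derive path(g) via R3 from anc(g,f), anc(f,g)
round 2: derive path(h) via R3 from anc(h,g), anc(g,c)

path(h)  [via R3]
  anc(h,g)  [via R0]
    knows(h,g)  [fact]
  anc(g,c)  [via R0]
    knows(g,c)  [fact]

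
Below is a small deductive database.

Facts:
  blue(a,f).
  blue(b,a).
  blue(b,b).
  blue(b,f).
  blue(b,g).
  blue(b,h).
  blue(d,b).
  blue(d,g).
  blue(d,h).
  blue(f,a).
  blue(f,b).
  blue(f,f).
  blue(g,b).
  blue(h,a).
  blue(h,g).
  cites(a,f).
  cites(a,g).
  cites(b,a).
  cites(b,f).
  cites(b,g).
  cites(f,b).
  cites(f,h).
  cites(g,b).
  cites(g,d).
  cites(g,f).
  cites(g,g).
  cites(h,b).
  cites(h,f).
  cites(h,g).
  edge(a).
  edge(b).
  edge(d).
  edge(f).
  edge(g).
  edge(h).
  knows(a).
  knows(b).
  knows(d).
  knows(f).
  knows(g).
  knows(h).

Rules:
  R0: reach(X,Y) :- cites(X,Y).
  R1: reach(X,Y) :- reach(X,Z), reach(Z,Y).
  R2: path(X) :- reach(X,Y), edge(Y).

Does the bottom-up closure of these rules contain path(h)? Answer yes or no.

round 1: derive reach(a,f) via R0 from cites(a,f)
round 1: derive reach(a,g) via R0 from cites(a,g)
round 1: derive reach(b,a) via R0 from cites(b,a)
round 1: derive reach(b,f) via R0 from cites(b,f)
round 1: derive reach(b,g) via R0 from cites(b,g)
round 1: derive reach(f,b) via R0 from cites(f,b)
round 1: derive reach(f,h) via R0 from cites(f,h)
round 1: derive reach(g,b) via R0 from cites(g,b)
round 1: derive reach(g,d) via R0 from cites(g,d)
round 1: derive reach(g,f) via R0 from cites(g,f)
round 1: derive reach(g,g) via R0 from cites(g,g)
round 1: derive reach(h,b) via R0 from cites(h,b)
round 1: derive reach(h,f) via R0 from cites(h,f)
round 1: derive reach(h,g) via R0 from cites(h,g)
round 2: derive reach(a,b) via R1 from reach(a,f), reach(f,b)
round 2: derive reach(a,d) via R1 from reach(a,g), reach(g,d)
round 2: derive reach(a,h) via R1 from reach(a,f), reach(f,h)
round 2: derive reach(b,b) via R1 from reach(b,f), reach(f,b)
round 2: derive reach(b,d) via R1 from reach(b,g), reach(g,d)
round 2: derive reach(b,h) via R1 from reach(b,f), reach(f,h)
round 2: derive reach(f,a) via R1 from reach(f,b), reach(b,a)
round 2: derive reach(f,f) via R1 from reach(f,b), reach(b,f)
round 2: derive reach(f,g) via R1 from reach(f,b), reach(b,g)
round 2: derive reach(g,a) via R1 from reach(g,b), reach(b,a)
round 2: derive reach(g,h) via R1 from reach(g,f), reach(f,h)
round 2: derive reach(h,a) via R1 from reach(h,b), reach(b,a)
round 2: derive reach(h,d) via R1 from reach(h,g), reach(g,d)
round 2: derive reach(h,h) via R1 from reach(h,f), reach(f,h)
round 2: derive path(a) via R2 from reach(a,f), edge(f)
round 2: derive path(b) via R2 from reach(b,a), edge(a)
round 2: derive path(f) via R2 from reach(f,b), edge(b)
round 2: derive path(g) via R2 from reach(g,b), edge(b)
round 2: derive path(h) via R2 from reach(h,b), edge(b)
round 3: derive reach(a,a) via R1 from reach(a,b), reach(b,a)
round 3: derive reach(f,d) via R1 from reach(f,a), reach(a,d)

yes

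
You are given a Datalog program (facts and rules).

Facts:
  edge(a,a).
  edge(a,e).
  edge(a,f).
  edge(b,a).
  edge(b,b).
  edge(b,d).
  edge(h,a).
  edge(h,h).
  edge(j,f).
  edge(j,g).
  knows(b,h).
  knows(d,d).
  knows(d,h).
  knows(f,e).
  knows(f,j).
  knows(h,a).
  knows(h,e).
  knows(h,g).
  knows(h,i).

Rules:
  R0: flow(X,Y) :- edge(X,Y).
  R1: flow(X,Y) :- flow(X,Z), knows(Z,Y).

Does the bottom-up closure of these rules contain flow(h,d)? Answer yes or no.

no

round 1: derive flow(a,a) via R0 from edge(a,a)
round 1: derive flow(a,e) via R0 from edge(a,e)
round 1: derive flow(a,f) via R0 from edge(a,f)
round 1: derive flow(b,a) via R0 from edge(b,a)
round 1: derive flow(b,b) via R0 from edge(b,b)
round 1: derive flow(b,d) via R0 from edge(b,d)
round 1: derive flow(h,a) via R0 from edge(h,a)
round 1: derive flow(h,h) via R0 from edge(h,h)
round 1: derive flow(j,f) via R0 from edge(j,f)
round 1: derive flow(j,g) via R0 from edge(j,g)
round 2: derive flow(a,j) via R1 from flow(a,f), knows(f,j)
round 2: derive flow(b,h) via R1 from flow(b,b), knows(b,h)
round 2: derive flow(h,e) via R1 from flow(h,h), knows(h,e)
round 2: derive flow(h,g) via R1 from flow(h,h), knows(h,g)
round 2: derive flow(h,i) via R1 from flow(h,h), knows(h,i)
round 2: derive flow(j,e) via R1 from flow(j,f), knows(f,e)
round 2: derive flow(j,j) via R1 from flow(j,f), knows(f,j)
round 3: derive flow(b,e) via R1 from flow(b,h), knows(h,e)
round 3: derive flow(b,g) via R1 from flow(b,h), knows(h,g)
round 3: derive flow(b,i) via R1 from flow(b,h), knows(h,i)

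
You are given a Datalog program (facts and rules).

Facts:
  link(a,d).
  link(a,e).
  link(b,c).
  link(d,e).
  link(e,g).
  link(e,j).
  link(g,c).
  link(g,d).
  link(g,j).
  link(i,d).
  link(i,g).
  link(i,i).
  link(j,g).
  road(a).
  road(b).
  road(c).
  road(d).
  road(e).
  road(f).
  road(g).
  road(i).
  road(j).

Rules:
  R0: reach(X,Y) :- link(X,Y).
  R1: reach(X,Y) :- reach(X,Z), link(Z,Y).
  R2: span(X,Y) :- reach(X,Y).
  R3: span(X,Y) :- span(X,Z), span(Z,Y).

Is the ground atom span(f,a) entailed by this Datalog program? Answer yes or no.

no

round 1: derive reach(a,d) via R0 from link(a,d)
round 1: derive reach(a,e) via R0 from link(a,e)
round 1: derive reach(b,c) via R0 from link(b,c)
round 1: derive reach(d,e) via R0 from link(d,e)
round 1: derive reach(e,g) via R0 from link(e,g)
round 1: derive reach(e,j) via R0 from link(e,j)
round 1: derive reach(g,c) via R0 from link(g,c)
round 1: derive reach(g,d) via R0 from link(g,d)
round 1: derive reach(g,j) via R0 from link(g,j)
round 1: derive reach(i,d) via R0 from link(i,d)
round 1: derive reach(i,g) via R0 from link(i,g)
round 1: derive reach(i,i) via R0 from link(i,i)
round 1: derive reach(j,g) via R0 from link(j,g)
round 2: derive reach(a,g) via R1 from reach(a,e), link(e,g)
round 2: derive reach(a,j) via R1 from reach(a,e), link(e,j)
round 2: derive reach(d,g) via R1 from reach(d,e), link(e,g)
round 2: derive reach(d,j) via R1 from reach(d,e), link(e,j)
round 2: derive reach(e,c) via R1 from reach(e,g), link(g,c)
round 2: derive reach(e,d) via R1 from reach(e,g), link(g,d)
round 2: derive reach(g,e) via R1 from reach(g,d), link(d,e)
round 2: derive reach(g,g) via R1 from reach(g,j), link(j,g)
round 2: derive reach(i,c) via R1 from reach(i,g), link(g,c)
round 2: derive reach(i,e) via R1 from reach(i,d), link(d,e)
round 2: derive reach(i,j) via R1 from reach(i,g), link(g,j)
round 2: derive reach(j,c) via R1 from reach(j,g), link(g,c)
round 2: derive reach(j,d) via R1 from reach(j,g), link(g,d)
round 2: derive reach(j,j) via R1 from reach(j,g), link(g,j)
round 2: derive span(a,d) via R2 from reach(a,d)
round 2: derive span(a,e) via R2 from reach(a,e)
round 2: derive span(b,c) via R2 from reach(b,c)
round 2: derive span(d,e) via R2 from reach(d,e)
round 2: derive span(e,g) via R2 from reach(e,g)
round 2: derive span(e,j) via R2 from reach(e,j)
round 2: derive span(g,c) via R2 from reach(g,c)
round 2: derive span(g,d) via R2 from reach(g,d)
round 2: derive span(g,j) via R2 from reach(g,j)
round 2: derive span(i,d) via R2 from reach(i,d)
round 2: derive span(i,g) via R2 from reach(i,g)
round 2: derive span(i,i) via R2 from reach(i,i)
round 2: derive span(j,g) via R2 from reach(j,g)
round 3: derive reach(a,c) via R1 from reach(a,g), link(g,c)
round 3: derive reach(d,c) via R1 from reach(d,g), link(g,c)
round 3: derive reach(d,d) via R1 from reach(d,g), link(g,d)
round 3: derive reach(e,e) via R1 from reach(e,d), link(d,e)
round 3: derive reach(j,e) via R1 from reach(j,d), link(d,e)
round 3: derive span(a,g) via R2 from reach(a,g)
round 3: derive span(a,j) via R2 from reach(a,j)
round 3: derive span(d,g) via R2 from reach(d,g)
round 3: derive span(d,j) via R2 from reach(d,j)
round 3: derive span(e,c) via R2 from reach(e,c)
round 3: derive span(e,d) via R2 from reach(e,d)
round 3: derive span(g,e) via R2 from reach(g,e)
round 3: derive span(g,g) via R2 from reach(g,g)
round 3: derive span(i,c) via R2 from reach(i,c)
round 3: derive span(i,e) via R2 from reach(i,e)
round 3: derive span(i,j) via R2 from reach(i,j)
round 3: derive span(j,c) via R2 from reach(j,c)
round 3: derive span(j,d) via R2 from reach(j,d)
round 3: derive span(j,j) via R2 from reach(j,j)
round 4: derive span(a,c) via R2 from reach(a,c)
round 4: derive span(d,c) via R2 from reach(d,c)
round 4: derive span(d,d) via R2 from reach(d,d)
round 4: derive span(e,e) via R2 from reach(e,e)
round 4: derive span(j,e) via R2 from reach(j,e)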